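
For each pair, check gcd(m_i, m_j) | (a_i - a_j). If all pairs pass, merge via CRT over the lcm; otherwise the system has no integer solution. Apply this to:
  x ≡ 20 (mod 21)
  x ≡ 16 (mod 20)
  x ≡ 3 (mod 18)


Moduli 21, 20, 18 are not pairwise coprime, so CRT works modulo lcm(m_i) when all pairwise compatibility conditions hold.
Pairwise compatibility: gcd(m_i, m_j) must divide a_i - a_j for every pair.
Merge one congruence at a time:
  Start: x ≡ 20 (mod 21).
  Combine with x ≡ 16 (mod 20): gcd(21, 20) = 1; 16 - 20 = -4, which IS divisible by 1, so compatible.
    Write x = 20 + 21·t and substitute into x ≡ 16 (mod 20): 21·t ≡ 16 − 20 = -4 (mod 20).
    Reduce coefficients mod 20: 1·t ≡ 16 (mod 20).
    So t ≡ 16 (mod 20).
    Then x = 20 + 21·16 = 356, valid modulo lcm(21, 20) = 420: x ≡ 356 (mod 420).
  Combine with x ≡ 3 (mod 18): gcd(420, 18) = 6, and 3 - 356 = -353 is NOT divisible by 6.
    ⇒ system is inconsistent (no integer solution).

No solution (the system is inconsistent).


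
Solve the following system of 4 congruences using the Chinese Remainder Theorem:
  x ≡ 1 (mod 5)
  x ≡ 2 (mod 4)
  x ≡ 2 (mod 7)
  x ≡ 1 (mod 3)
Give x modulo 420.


Product of moduli M = 5 · 4 · 7 · 3 = 420.
Merge one congruence at a time:
  Start: x ≡ 1 (mod 5).
  Combine with x ≡ 2 (mod 4); new modulus lcm = 20.
    Write x = 1 + 5·t and substitute into x ≡ 2 (mod 4): 5·t ≡ 2 − 1 = 1 (mod 4).
    Reduce coefficients mod 4: 1·t ≡ 1 (mod 4).
    So t ≡ 1 (mod 4).
    Then x = 1 + 5·1 = 6, valid modulo lcm(5, 4) = 20: x ≡ 6 (mod 20).
  Combine with x ≡ 2 (mod 7); new modulus lcm = 140.
    Write x = 6 + 20·t and substitute into x ≡ 2 (mod 7): 20·t ≡ 2 − 6 = -4 (mod 7).
    Reduce coefficients mod 7: 6·t ≡ 3 (mod 7).
    The inverse of 6 mod 7 is 6 (since 6·6 = 36 = 5·7 + 1), so t ≡ 6·3 = 18 ≡ 4 (mod 7).
    Then x = 6 + 20·4 = 86, valid modulo lcm(20, 7) = 140: x ≡ 86 (mod 140).
  Combine with x ≡ 1 (mod 3); new modulus lcm = 420.
    Write x = 86 + 140·t and substitute into x ≡ 1 (mod 3): 140·t ≡ 1 − 86 = -85 (mod 3).
    Reduce coefficients mod 3: 2·t ≡ 2 (mod 3).
    The inverse of 2 mod 3 is 2 (since 2·2 = 4 = 1·3 + 1), so t ≡ 2·2 = 4 ≡ 1 (mod 3).
    Then x = 86 + 140·1 = 226, valid modulo lcm(140, 3) = 420: x ≡ 226 (mod 420).
Verify against each original: 226 mod 5 = 1, 226 mod 4 = 2, 226 mod 7 = 2, 226 mod 3 = 1.

x ≡ 226 (mod 420).


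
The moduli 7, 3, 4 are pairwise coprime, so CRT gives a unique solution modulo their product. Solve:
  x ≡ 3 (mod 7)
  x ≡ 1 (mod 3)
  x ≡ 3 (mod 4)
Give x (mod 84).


Moduli 7, 3, 4 are pairwise coprime; by CRT there is a unique solution modulo M = 7 · 3 · 4 = 84.
Solve pairwise, accumulating the modulus:
  Start with x ≡ 3 (mod 7).
  Combine with x ≡ 1 (mod 3): since gcd(7, 3) = 1, we get a unique residue mod 21.
    Write x = 3 + 7·t and substitute into x ≡ 1 (mod 3): 7·t ≡ 1 − 3 = -2 (mod 3).
    Reduce coefficients mod 3: 1·t ≡ 1 (mod 3).
    So t ≡ 1 (mod 3).
    Then x = 3 + 7·1 = 10, valid modulo lcm(7, 3) = 21: x ≡ 10 (mod 21).
  Combine with x ≡ 3 (mod 4): since gcd(21, 4) = 1, we get a unique residue mod 84.
    Write x = 10 + 21·t and substitute into x ≡ 3 (mod 4): 21·t ≡ 3 − 10 = -7 (mod 4).
    Reduce coefficients mod 4: 1·t ≡ 1 (mod 4).
    So t ≡ 1 (mod 4).
    Then x = 10 + 21·1 = 31, valid modulo lcm(21, 4) = 84: x ≡ 31 (mod 84).
Verify: 31 mod 7 = 3 ✓, 31 mod 3 = 1 ✓, 31 mod 4 = 3 ✓.

x ≡ 31 (mod 84).


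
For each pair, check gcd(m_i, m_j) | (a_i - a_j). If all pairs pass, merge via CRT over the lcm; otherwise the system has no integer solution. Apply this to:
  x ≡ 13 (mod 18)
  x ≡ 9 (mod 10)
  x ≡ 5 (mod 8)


Moduli 18, 10, 8 are not pairwise coprime, so CRT works modulo lcm(m_i) when all pairwise compatibility conditions hold.
Pairwise compatibility: gcd(m_i, m_j) must divide a_i - a_j for every pair.
Merge one congruence at a time:
  Start: x ≡ 13 (mod 18).
  Combine with x ≡ 9 (mod 10): gcd(18, 10) = 2; 9 - 13 = -4, which IS divisible by 2, so compatible.
    Write x = 13 + 18·t and substitute into x ≡ 9 (mod 10): 18·t ≡ 9 − 13 = -4 (mod 10).
    Divide the congruence (and modulus) by g = 2: 9·t ≡ -2 (mod 5).
    Reduce coefficients mod 5: 4·t ≡ 3 (mod 5).
    The inverse of 4 mod 5 is 4 (since 4·4 = 16 = 3·5 + 1), so t ≡ 4·3 = 12 ≡ 2 (mod 5).
    Then x = 13 + 18·2 = 49, valid modulo lcm(18, 10) = 90: x ≡ 49 (mod 90).
  Combine with x ≡ 5 (mod 8): gcd(90, 8) = 2; 5 - 49 = -44, which IS divisible by 2, so compatible.
    Write x = 49 + 90·t and substitute into x ≡ 5 (mod 8): 90·t ≡ 5 − 49 = -44 (mod 8).
    Divide the congruence (and modulus) by g = 2: 45·t ≡ -22 (mod 4).
    Reduce coefficients mod 4: 1·t ≡ 2 (mod 4).
    So t ≡ 2 (mod 4).
    Then x = 49 + 90·2 = 229, valid modulo lcm(90, 8) = 360: x ≡ 229 (mod 360).
Verify: 229 mod 18 = 13, 229 mod 10 = 9, 229 mod 8 = 5.

x ≡ 229 (mod 360).


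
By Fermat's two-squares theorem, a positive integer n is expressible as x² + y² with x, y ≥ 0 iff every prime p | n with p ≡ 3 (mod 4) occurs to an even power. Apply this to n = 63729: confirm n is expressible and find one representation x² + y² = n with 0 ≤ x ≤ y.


Step 1: Factor n = 63729 = 3^2 · 73 · 97.
Step 2: Check the mod-4 condition on each prime factor: 3 ≡ 3 (mod 4), exponent 2 (must be even); 73 ≡ 1 (mod 4), exponent 1; 97 ≡ 1 (mod 4), exponent 1.
All primes ≡ 3 (mod 4) appear to even exponent (or don't appear), so by the two-squares theorem n IS expressible as a sum of two squares.
Step 3: Build a representation. Group n = k² · m with k = 3 and m = 73 · 97 = 7081 (a product of primes ≡ 1 (mod 4)); a representation of m scales to one of n via (k·x)² + (k·y)² = k²(x² + y²). Each prime p ≡ 1 (mod 4) is itself a sum of two squares; find a² by testing p − a² for a perfect square:
  73: 73 − 1² = 72, 73 − 2² = 69, 73 − 3² = 64 = 8² ⇒ 73 = 3² + 8².
  97: 97 − 1² = 96, 97 − 2² = 93, 97 − 3² = 88, 97 − 4² = 81 = 9² ⇒ 97 = 4² + 9².
  Combine using the Brahmagupta–Fibonacci identity (a² + b²)(c² + d²) = (ac − bd)² + (ad + bc)² = (ac + bd)² + (ad − bc)²:
  73 · 97 = 7081: from (3² + 8²)(4² + 9²), take (3·4 − 8·9, 3·9 + 8·4) = (12 − 72, 27 + 32) = (-60, 59); dropping signs (only squares matter) gives (60, 59); check 60² + 59² = 3600 + 3481 = 7081 ✓.
  Scale by k = 3: (3·60, 3·59) = (180, 177).
Step 4: Order so x ≤ y and verify: 177² + 180² = 31329 + 32400 = 63729 = n. ✓

n = 63729 = 177² + 180² (one valid representation with x ≤ y).


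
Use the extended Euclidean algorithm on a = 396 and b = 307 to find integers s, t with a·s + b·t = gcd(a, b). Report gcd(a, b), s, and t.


Euclidean algorithm on (396, 307) — divide until remainder is 0:
  396 = 1 · 307 + 89
  307 = 3 · 89 + 40
  89 = 2 · 40 + 9
  40 = 4 · 9 + 4
  9 = 2 · 4 + 1
  4 = 4 · 1 + 0
gcd(396, 307) = 1.
Track Bezout coefficients alongside the remainders: start with r₀ = 396 = a·1 + b·0 (s = 1, t = 0) and r₁ = 307 = a·0 + b·1 (s = 0, t = 1); each new remainder r_{k+1} = r_{k-1} − q_k·r_k inherits s_{k+1} = s_{k-1} − q_k·s_k, t_{k+1} = t_{k-1} − q_k·t_k, so r_k = a·s_k + b·t_k at every step:
  q = 1: r = 89, s = 1 − 1·0 = 1, t = 0 − 1·1 = -1  (check: 396·1 + 307·(-1) = 89)
  q = 3: r = 40, s = 0 − 3·1 = -3, t = 1 − 3·(-1) = 4  (check: 396·(-3) + 307·4 = 40)
  q = 2: r = 9, s = 1 − 2·(-3) = 7, t = -1 − 2·4 = -9  (check: 396·7 + 307·(-9) = 9)
  q = 4: r = 4, s = -3 − 4·7 = -31, t = 4 − 4·(-9) = 40  (check: 396·(-31) + 307·40 = 4)
  q = 2: r = 1, s = 7 − 2·(-31) = 69, t = -9 − 2·40 = -89  (check: 396·69 + 307·(-89) = 1)
The row with r = 1 (the gcd) gives the Bezout coefficients s = 69, t = -89.
Result: 396 · (69) + 307 · (-89) = 1.

gcd(396, 307) = 1; s = 69, t = -89 (check: 396·69 + 307·(-89) = 1).


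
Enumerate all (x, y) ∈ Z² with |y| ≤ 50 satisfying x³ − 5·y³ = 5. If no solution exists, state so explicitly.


The equation is x³ - 5y³ = 5. For fixed y, x³ = 5·y³ + 5, so a solution requires the RHS to be a perfect cube.
Strategy: iterate y from -50 to 50, compute RHS = 5·y³ + 5, and check whether it is a (positive or negative) perfect cube.
Check small values of y:
  y = 0: RHS = 5 is not a perfect cube.
  y = 1: RHS = 10 is not a perfect cube.
  y = -1: RHS = 0 = (0)³ ⇒ x = 0 works.
  y = 2: RHS = 45 is not a perfect cube.
  y = -2: RHS = -35 is not a perfect cube.
  y = 3: RHS = 140 is not a perfect cube.
  y = -3: RHS = -130 is not a perfect cube.
Continuing the search up to |y| = 50 finds no further solutions beyond those listed.
Collected solutions: (0, -1).

Solutions (with |y| ≤ 50): (0, -1).


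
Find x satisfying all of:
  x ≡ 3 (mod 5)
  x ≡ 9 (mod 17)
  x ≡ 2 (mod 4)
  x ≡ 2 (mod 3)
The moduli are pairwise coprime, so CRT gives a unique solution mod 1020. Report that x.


Product of moduli M = 5 · 17 · 4 · 3 = 1020.
Merge one congruence at a time:
  Start: x ≡ 3 (mod 5).
  Combine with x ≡ 9 (mod 17); new modulus lcm = 85.
    Write x = 3 + 5·t and substitute into x ≡ 9 (mod 17): 5·t ≡ 9 − 3 = 6 (mod 17).
    The inverse of 5 mod 17 is 7 (since 5·7 = 35 = 2·17 + 1), so t ≡ 7·6 = 42 ≡ 8 (mod 17).
    Then x = 3 + 5·8 = 43, valid modulo lcm(5, 17) = 85: x ≡ 43 (mod 85).
  Combine with x ≡ 2 (mod 4); new modulus lcm = 340.
    Write x = 43 + 85·t and substitute into x ≡ 2 (mod 4): 85·t ≡ 2 − 43 = -41 (mod 4).
    Reduce coefficients mod 4: 1·t ≡ 3 (mod 4).
    So t ≡ 3 (mod 4).
    Then x = 43 + 85·3 = 298, valid modulo lcm(85, 4) = 340: x ≡ 298 (mod 340).
  Combine with x ≡ 2 (mod 3); new modulus lcm = 1020.
    Write x = 298 + 340·t and substitute into x ≡ 2 (mod 3): 340·t ≡ 2 − 298 = -296 (mod 3).
    Reduce coefficients mod 3: 1·t ≡ 1 (mod 3).
    So t ≡ 1 (mod 3).
    Then x = 298 + 340·1 = 638, valid modulo lcm(340, 3) = 1020: x ≡ 638 (mod 1020).
Verify against each original: 638 mod 5 = 3, 638 mod 17 = 9, 638 mod 4 = 2, 638 mod 3 = 2.

x ≡ 638 (mod 1020).


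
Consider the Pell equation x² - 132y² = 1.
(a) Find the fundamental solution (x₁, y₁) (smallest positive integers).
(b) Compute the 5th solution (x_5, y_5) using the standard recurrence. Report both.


Step 1: Find the fundamental solution (x₁, y₁) of x² - 132y² = 1.
  Expand √132 as a continued fraction. a₀ = ⌊√132⌋ = 11; iterate m_{k+1} = d_k·a_k − m_k, d_{k+1} = (132 − m_{k+1}²)/d_k, a_{k+1} = ⌊(a₀ + m_{k+1})/d_{k+1}⌋ (starting m₀ = 0, d₀ = 1), with convergents p_k = a_k·p_{k-1} + p_{k-2}, q_k = a_k·q_{k-1} + q_{k-2} (p₋₁ = 1, q₋₁ = 0):
  k = 0: a₀ = 11; p₀/q₀ = 11/1; p₀² − 132·q₀² = 121 − 132 = -11.
  k = 1: m = 11, d = 11, a = ⌊(11 + 11)/11⌋ = 2; p/q = (2·11 + 1)/(2·1 + 0) = 23/2; p² − 132·q² = 529 − 528 = 1.
  The first convergent with p² − 132·q² = 1 gives the fundamental solution (x₁, y₁) = (23, 2).
Step 2: Apply the recurrence (x_{n+1}, y_{n+1}) = (x₁x_n + 132y₁y_n, x₁y_n + y₁x_n) repeatedly.
  From (x_1, y_1) = (23, 2): x_2 = 23·23 + 132·2·2 = 1057; y_2 = 23·2 + 2·23 = 92.
  From (x_2, y_2) = (1057, 92): x_3 = 23·1057 + 132·2·92 = 48599; y_3 = 23·92 + 2·1057 = 4230.
  From (x_3, y_3) = (48599, 4230): x_4 = 23·48599 + 132·2·4230 = 2234497; y_4 = 23·4230 + 2·48599 = 194488.
  From (x_4, y_4) = (2234497, 194488): x_5 = 23·2234497 + 132·2·194488 = 102738263; y_5 = 23·194488 + 2·2234497 = 8942218.
Step 3: Verify x_5² - 132·y_5² = 10555150684257169 - 10555150684257168 = 1 (should be 1). ✓

(x_1, y_1) = (23, 2); (x_5, y_5) = (102738263, 8942218).


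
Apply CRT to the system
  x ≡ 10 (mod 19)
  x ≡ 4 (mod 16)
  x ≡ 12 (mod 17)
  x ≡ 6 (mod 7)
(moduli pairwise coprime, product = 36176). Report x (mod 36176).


Product of moduli M = 19 · 16 · 17 · 7 = 36176.
Merge one congruence at a time:
  Start: x ≡ 10 (mod 19).
  Combine with x ≡ 4 (mod 16); new modulus lcm = 304.
    Write x = 10 + 19·t and substitute into x ≡ 4 (mod 16): 19·t ≡ 4 − 10 = -6 (mod 16).
    Reduce coefficients mod 16: 3·t ≡ 10 (mod 16).
    The inverse of 3 mod 16 is 11 (since 3·11 = 33 = 2·16 + 1), so t ≡ 11·10 = 110 ≡ 14 (mod 16).
    Then x = 10 + 19·14 = 276, valid modulo lcm(19, 16) = 304: x ≡ 276 (mod 304).
  Combine with x ≡ 12 (mod 17); new modulus lcm = 5168.
    Write x = 276 + 304·t and substitute into x ≡ 12 (mod 17): 304·t ≡ 12 − 276 = -264 (mod 17).
    Reduce coefficients mod 17: 15·t ≡ 8 (mod 17).
    The inverse of 15 mod 17 is 8 (since 15·8 = 120 = 7·17 + 1), so t ≡ 8·8 = 64 ≡ 13 (mod 17).
    Then x = 276 + 304·13 = 4228, valid modulo lcm(304, 17) = 5168: x ≡ 4228 (mod 5168).
  Combine with x ≡ 6 (mod 7); new modulus lcm = 36176.
    Write x = 4228 + 5168·t and substitute into x ≡ 6 (mod 7): 5168·t ≡ 6 − 4228 = -4222 (mod 7).
    Reduce coefficients mod 7: 2·t ≡ 6 (mod 7).
    The inverse of 2 mod 7 is 4 (since 2·4 = 8 = 1·7 + 1), so t ≡ 4·6 = 24 ≡ 3 (mod 7).
    Then x = 4228 + 5168·3 = 19732, valid modulo lcm(5168, 7) = 36176: x ≡ 19732 (mod 36176).
Verify against each original: 19732 mod 19 = 10, 19732 mod 16 = 4, 19732 mod 17 = 12, 19732 mod 7 = 6.

x ≡ 19732 (mod 36176).


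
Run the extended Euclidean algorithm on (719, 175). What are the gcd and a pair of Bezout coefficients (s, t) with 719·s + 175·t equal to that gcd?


Euclidean algorithm on (719, 175) — divide until remainder is 0:
  719 = 4 · 175 + 19
  175 = 9 · 19 + 4
  19 = 4 · 4 + 3
  4 = 1 · 3 + 1
  3 = 3 · 1 + 0
gcd(719, 175) = 1.
Track Bezout coefficients alongside the remainders: start with r₀ = 719 = a·1 + b·0 (s = 1, t = 0) and r₁ = 175 = a·0 + b·1 (s = 0, t = 1); each new remainder r_{k+1} = r_{k-1} − q_k·r_k inherits s_{k+1} = s_{k-1} − q_k·s_k, t_{k+1} = t_{k-1} − q_k·t_k, so r_k = a·s_k + b·t_k at every step:
  q = 4: r = 19, s = 1 − 4·0 = 1, t = 0 − 4·1 = -4  (check: 719·1 + 175·(-4) = 19)
  q = 9: r = 4, s = 0 − 9·1 = -9, t = 1 − 9·(-4) = 37  (check: 719·(-9) + 175·37 = 4)
  q = 4: r = 3, s = 1 − 4·(-9) = 37, t = -4 − 4·37 = -152  (check: 719·37 + 175·(-152) = 3)
  q = 1: r = 1, s = -9 − 1·37 = -46, t = 37 − 1·(-152) = 189  (check: 719·(-46) + 175·189 = 1)
The row with r = 1 (the gcd) gives the Bezout coefficients s = -46, t = 189.
Result: 719 · (-46) + 175 · (189) = 1.

gcd(719, 175) = 1; s = -46, t = 189 (check: 719·(-46) + 175·189 = 1).


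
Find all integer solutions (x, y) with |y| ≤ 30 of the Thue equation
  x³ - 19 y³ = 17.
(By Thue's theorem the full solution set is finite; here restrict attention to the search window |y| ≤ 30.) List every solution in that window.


The equation is x³ - 19y³ = 17. For fixed y, x³ = 19·y³ + 17, so a solution requires the RHS to be a perfect cube.
Strategy: iterate y from -30 to 30, compute RHS = 19·y³ + 17, and check whether it is a (positive or negative) perfect cube.
Check small values of y:
  y = 0: RHS = 17 is not a perfect cube.
  y = 1: RHS = 36 is not a perfect cube.
  y = -1: RHS = -2 is not a perfect cube.
  y = 2: RHS = 169 is not a perfect cube.
  y = -2: RHS = -135 is not a perfect cube.
  y = 3: RHS = 530 is not a perfect cube.
  y = -3: RHS = -496 is not a perfect cube.
Continuing the search up to |y| = 30 finds no solutions either.
No (x, y) in the scanned range satisfies the equation.

No integer solutions with |y| ≤ 30.


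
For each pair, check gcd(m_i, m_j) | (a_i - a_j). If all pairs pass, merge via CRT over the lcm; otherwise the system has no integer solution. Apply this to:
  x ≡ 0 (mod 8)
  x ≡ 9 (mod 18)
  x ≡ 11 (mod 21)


Moduli 8, 18, 21 are not pairwise coprime, so CRT works modulo lcm(m_i) when all pairwise compatibility conditions hold.
Pairwise compatibility: gcd(m_i, m_j) must divide a_i - a_j for every pair.
Merge one congruence at a time:
  Start: x ≡ 0 (mod 8).
  Combine with x ≡ 9 (mod 18): gcd(8, 18) = 2, and 9 - 0 = 9 is NOT divisible by 2.
    ⇒ system is inconsistent (no integer solution).

No solution (the system is inconsistent).


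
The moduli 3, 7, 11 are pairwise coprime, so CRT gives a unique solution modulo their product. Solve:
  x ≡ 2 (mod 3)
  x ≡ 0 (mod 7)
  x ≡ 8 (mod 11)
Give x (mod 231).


Moduli 3, 7, 11 are pairwise coprime; by CRT there is a unique solution modulo M = 3 · 7 · 11 = 231.
Solve pairwise, accumulating the modulus:
  Start with x ≡ 2 (mod 3).
  Combine with x ≡ 0 (mod 7): since gcd(3, 7) = 1, we get a unique residue mod 21.
    Write x = 2 + 3·t and substitute into x ≡ 0 (mod 7): 3·t ≡ 0 − 2 = -2 (mod 7).
    Reduce coefficients mod 7: 3·t ≡ 5 (mod 7).
    The inverse of 3 mod 7 is 5 (since 3·5 = 15 = 2·7 + 1), so t ≡ 5·5 = 25 ≡ 4 (mod 7).
    Then x = 2 + 3·4 = 14, valid modulo lcm(3, 7) = 21: x ≡ 14 (mod 21).
  Combine with x ≡ 8 (mod 11): since gcd(21, 11) = 1, we get a unique residue mod 231.
    Write x = 14 + 21·t and substitute into x ≡ 8 (mod 11): 21·t ≡ 8 − 14 = -6 (mod 11).
    Reduce coefficients mod 11: 10·t ≡ 5 (mod 11).
    The inverse of 10 mod 11 is 10 (since 10·10 = 100 = 9·11 + 1), so t ≡ 10·5 = 50 ≡ 6 (mod 11).
    Then x = 14 + 21·6 = 140, valid modulo lcm(21, 11) = 231: x ≡ 140 (mod 231).
Verify: 140 mod 3 = 2 ✓, 140 mod 7 = 0 ✓, 140 mod 11 = 8 ✓.

x ≡ 140 (mod 231).


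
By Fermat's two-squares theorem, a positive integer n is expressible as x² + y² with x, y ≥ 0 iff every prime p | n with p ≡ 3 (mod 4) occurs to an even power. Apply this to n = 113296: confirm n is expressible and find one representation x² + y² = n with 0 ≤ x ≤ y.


Step 1: Factor n = 113296 = 2^4 · 73 · 97.
Step 2: Check the mod-4 condition on each prime factor: 2 = 2 (special); 73 ≡ 1 (mod 4), exponent 1; 97 ≡ 1 (mod 4), exponent 1.
All primes ≡ 3 (mod 4) appear to even exponent (or don't appear), so by the two-squares theorem n IS expressible as a sum of two squares.
Step 3: Build a representation. Group n = k² · m with k = 4 and m = 73 · 97 = 7081 (a product of primes ≡ 1 (mod 4)); a representation of m scales to one of n via (k·x)² + (k·y)² = k²(x² + y²). Each prime p ≡ 1 (mod 4) is itself a sum of two squares; find a² by testing p − a² for a perfect square:
  73: 73 − 1² = 72, 73 − 2² = 69, 73 − 3² = 64 = 8² ⇒ 73 = 3² + 8².
  97: 97 − 1² = 96, 97 − 2² = 93, 97 − 3² = 88, 97 − 4² = 81 = 9² ⇒ 97 = 4² + 9².
  Combine using the Brahmagupta–Fibonacci identity (a² + b²)(c² + d²) = (ac − bd)² + (ad + bc)² = (ac + bd)² + (ad − bc)²:
  73 · 97 = 7081: from (3² + 8²)(4² + 9²), take (3·4 − 8·9, 3·9 + 8·4) = (12 − 72, 27 + 32) = (-60, 59); dropping signs (only squares matter) gives (60, 59); check 60² + 59² = 3600 + 3481 = 7081 ✓.
  Scale by k = 4: (4·60, 4·59) = (240, 236).
Step 4: Order so x ≤ y and verify: 236² + 240² = 55696 + 57600 = 113296 = n. ✓

n = 113296 = 236² + 240² (one valid representation with x ≤ y).


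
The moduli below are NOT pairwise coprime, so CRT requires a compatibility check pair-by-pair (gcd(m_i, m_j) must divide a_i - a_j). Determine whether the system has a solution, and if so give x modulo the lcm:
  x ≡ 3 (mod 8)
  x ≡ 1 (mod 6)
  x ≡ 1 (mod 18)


Moduli 8, 6, 18 are not pairwise coprime, so CRT works modulo lcm(m_i) when all pairwise compatibility conditions hold.
Pairwise compatibility: gcd(m_i, m_j) must divide a_i - a_j for every pair.
Merge one congruence at a time:
  Start: x ≡ 3 (mod 8).
  Combine with x ≡ 1 (mod 6): gcd(8, 6) = 2; 1 - 3 = -2, which IS divisible by 2, so compatible.
    Write x = 3 + 8·t and substitute into x ≡ 1 (mod 6): 8·t ≡ 1 − 3 = -2 (mod 6).
    Divide the congruence (and modulus) by g = 2: 4·t ≡ -1 (mod 3).
    Reduce coefficients mod 3: 1·t ≡ 2 (mod 3).
    So t ≡ 2 (mod 3).
    Then x = 3 + 8·2 = 19, valid modulo lcm(8, 6) = 24: x ≡ 19 (mod 24).
  Combine with x ≡ 1 (mod 18): gcd(24, 18) = 6; 1 - 19 = -18, which IS divisible by 6, so compatible.
    Write x = 19 + 24·t and substitute into x ≡ 1 (mod 18): 24·t ≡ 1 − 19 = -18 (mod 18).
    Divide the congruence (and modulus) by g = 6: 4·t ≡ -3 (mod 3).
    Reduce coefficients mod 3: 1·t ≡ 0 (mod 3).
    So t ≡ 0 (mod 3).
    Then x = 19 + 24·0 = 19, valid modulo lcm(24, 18) = 72: x ≡ 19 (mod 72).
Verify: 19 mod 8 = 3, 19 mod 6 = 1, 19 mod 18 = 1.

x ≡ 19 (mod 72).


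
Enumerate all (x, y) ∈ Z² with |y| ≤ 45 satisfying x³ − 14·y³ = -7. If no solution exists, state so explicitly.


The equation is x³ - 14y³ = -7. For fixed y, x³ = 14·y³ − 7, so a solution requires the RHS to be a perfect cube.
Strategy: iterate y from -45 to 45, compute RHS = 14·y³ − 7, and check whether it is a (positive or negative) perfect cube.
Check small values of y:
  y = 0: RHS = -7 is not a perfect cube.
  y = 1: RHS = 7 is not a perfect cube.
  y = -1: RHS = -21 is not a perfect cube.
  y = 2: RHS = 105 is not a perfect cube.
  y = -2: RHS = -119 is not a perfect cube.
  y = 3: RHS = 371 is not a perfect cube.
  y = -3: RHS = -385 is not a perfect cube.
Continuing the search up to |y| = 45 finds no solutions either.
No (x, y) in the scanned range satisfies the equation.

No integer solutions with |y| ≤ 45.


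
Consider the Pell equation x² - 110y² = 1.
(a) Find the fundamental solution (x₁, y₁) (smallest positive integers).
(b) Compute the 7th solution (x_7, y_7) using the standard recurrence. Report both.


Step 1: Find the fundamental solution (x₁, y₁) of x² - 110y² = 1.
  Expand √110 as a continued fraction. a₀ = ⌊√110⌋ = 10; iterate m_{k+1} = d_k·a_k − m_k, d_{k+1} = (110 − m_{k+1}²)/d_k, a_{k+1} = ⌊(a₀ + m_{k+1})/d_{k+1}⌋ (starting m₀ = 0, d₀ = 1), with convergents p_k = a_k·p_{k-1} + p_{k-2}, q_k = a_k·q_{k-1} + q_{k-2} (p₋₁ = 1, q₋₁ = 0):
  k = 0: a₀ = 10; p₀/q₀ = 10/1; p₀² − 110·q₀² = 100 − 110 = -10.
  k = 1: m = 10, d = 10, a = ⌊(10 + 10)/10⌋ = 2; p/q = (2·10 + 1)/(2·1 + 0) = 21/2; p² − 110·q² = 441 − 440 = 1.
  The first convergent with p² − 110·q² = 1 gives the fundamental solution (x₁, y₁) = (21, 2).
Step 2: Apply the recurrence (x_{n+1}, y_{n+1}) = (x₁x_n + 110y₁y_n, x₁y_n + y₁x_n) repeatedly.
  From (x_1, y_1) = (21, 2): x_2 = 21·21 + 110·2·2 = 881; y_2 = 21·2 + 2·21 = 84.
  From (x_2, y_2) = (881, 84): x_3 = 21·881 + 110·2·84 = 36981; y_3 = 21·84 + 2·881 = 3526.
  From (x_3, y_3) = (36981, 3526): x_4 = 21·36981 + 110·2·3526 = 1552321; y_4 = 21·3526 + 2·36981 = 148008.
  From (x_4, y_4) = (1552321, 148008): x_5 = 21·1552321 + 110·2·148008 = 65160501; y_5 = 21·148008 + 2·1552321 = 6212810.
  From (x_5, y_5) = (65160501, 6212810): x_6 = 21·65160501 + 110·2·6212810 = 2735188721; y_6 = 21·6212810 + 2·65160501 = 260790012.
  From (x_6, y_6) = (2735188721, 260790012): x_7 = 21·2735188721 + 110·2·260790012 = 114812765781; y_7 = 21·260790012 + 2·2735188721 = 10946967694.
Step 3: Verify x_7² - 110·y_7² = 13181971186282764539961 - 13181971186282764539960 = 1 (should be 1). ✓

(x_1, y_1) = (21, 2); (x_7, y_7) = (114812765781, 10946967694).


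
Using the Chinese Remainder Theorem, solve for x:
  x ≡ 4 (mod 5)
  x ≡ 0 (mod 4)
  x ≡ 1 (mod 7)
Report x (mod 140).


Moduli 5, 4, 7 are pairwise coprime; by CRT there is a unique solution modulo M = 5 · 4 · 7 = 140.
Solve pairwise, accumulating the modulus:
  Start with x ≡ 4 (mod 5).
  Combine with x ≡ 0 (mod 4): since gcd(5, 4) = 1, we get a unique residue mod 20.
    Write x = 4 + 5·t and substitute into x ≡ 0 (mod 4): 5·t ≡ 0 − 4 = -4 (mod 4).
    Reduce coefficients mod 4: 1·t ≡ 0 (mod 4).
    So t ≡ 0 (mod 4).
    Then x = 4 + 5·0 = 4, valid modulo lcm(5, 4) = 20: x ≡ 4 (mod 20).
  Combine with x ≡ 1 (mod 7): since gcd(20, 7) = 1, we get a unique residue mod 140.
    Write x = 4 + 20·t and substitute into x ≡ 1 (mod 7): 20·t ≡ 1 − 4 = -3 (mod 7).
    Reduce coefficients mod 7: 6·t ≡ 4 (mod 7).
    The inverse of 6 mod 7 is 6 (since 6·6 = 36 = 5·7 + 1), so t ≡ 6·4 = 24 ≡ 3 (mod 7).
    Then x = 4 + 20·3 = 64, valid modulo lcm(20, 7) = 140: x ≡ 64 (mod 140).
Verify: 64 mod 5 = 4 ✓, 64 mod 4 = 0 ✓, 64 mod 7 = 1 ✓.

x ≡ 64 (mod 140).


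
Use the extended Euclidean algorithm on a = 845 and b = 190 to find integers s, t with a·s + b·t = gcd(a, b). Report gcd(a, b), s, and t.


Euclidean algorithm on (845, 190) — divide until remainder is 0:
  845 = 4 · 190 + 85
  190 = 2 · 85 + 20
  85 = 4 · 20 + 5
  20 = 4 · 5 + 0
gcd(845, 190) = 5.
Track Bezout coefficients alongside the remainders: start with r₀ = 845 = a·1 + b·0 (s = 1, t = 0) and r₁ = 190 = a·0 + b·1 (s = 0, t = 1); each new remainder r_{k+1} = r_{k-1} − q_k·r_k inherits s_{k+1} = s_{k-1} − q_k·s_k, t_{k+1} = t_{k-1} − q_k·t_k, so r_k = a·s_k + b·t_k at every step:
  q = 4: r = 85, s = 1 − 4·0 = 1, t = 0 − 4·1 = -4  (check: 845·1 + 190·(-4) = 85)
  q = 2: r = 20, s = 0 − 2·1 = -2, t = 1 − 2·(-4) = 9  (check: 845·(-2) + 190·9 = 20)
  q = 4: r = 5, s = 1 − 4·(-2) = 9, t = -4 − 4·9 = -40  (check: 845·9 + 190·(-40) = 5)
The row with r = 5 (the gcd) gives the Bezout coefficients s = 9, t = -40.
Result: 845 · (9) + 190 · (-40) = 5.

gcd(845, 190) = 5; s = 9, t = -40 (check: 845·9 + 190·(-40) = 5).


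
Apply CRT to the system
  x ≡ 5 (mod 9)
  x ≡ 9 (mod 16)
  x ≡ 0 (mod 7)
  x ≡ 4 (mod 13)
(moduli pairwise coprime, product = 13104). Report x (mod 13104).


Product of moduli M = 9 · 16 · 7 · 13 = 13104.
Merge one congruence at a time:
  Start: x ≡ 5 (mod 9).
  Combine with x ≡ 9 (mod 16); new modulus lcm = 144.
    Write x = 5 + 9·t and substitute into x ≡ 9 (mod 16): 9·t ≡ 9 − 5 = 4 (mod 16).
    The inverse of 9 mod 16 is 9 (since 9·9 = 81 = 5·16 + 1), so t ≡ 9·4 = 36 ≡ 4 (mod 16).
    Then x = 5 + 9·4 = 41, valid modulo lcm(9, 16) = 144: x ≡ 41 (mod 144).
  Combine with x ≡ 0 (mod 7); new modulus lcm = 1008.
    Write x = 41 + 144·t and substitute into x ≡ 0 (mod 7): 144·t ≡ 0 − 41 = -41 (mod 7).
    Reduce coefficients mod 7: 4·t ≡ 1 (mod 7).
    The inverse of 4 mod 7 is 2 (since 4·2 = 8 = 1·7 + 1), so t ≡ 2·1 = 2 ≡ 2 (mod 7).
    Then x = 41 + 144·2 = 329, valid modulo lcm(144, 7) = 1008: x ≡ 329 (mod 1008).
  Combine with x ≡ 4 (mod 13); new modulus lcm = 13104.
    Write x = 329 + 1008·t and substitute into x ≡ 4 (mod 13): 1008·t ≡ 4 − 329 = -325 (mod 13).
    Reduce coefficients mod 13: 7·t ≡ 0 (mod 13).
    The inverse of 7 mod 13 is 2 (since 7·2 = 14 = 1·13 + 1), so t ≡ 2·0 = 0 ≡ 0 (mod 13).
    Then x = 329 + 1008·0 = 329, valid modulo lcm(1008, 13) = 13104: x ≡ 329 (mod 13104).
Verify against each original: 329 mod 9 = 5, 329 mod 16 = 9, 329 mod 7 = 0, 329 mod 13 = 4.

x ≡ 329 (mod 13104).


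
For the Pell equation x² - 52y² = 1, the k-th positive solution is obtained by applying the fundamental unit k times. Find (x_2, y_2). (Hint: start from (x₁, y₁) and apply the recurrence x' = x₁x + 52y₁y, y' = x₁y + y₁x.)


Step 1: Find the fundamental solution (x₁, y₁) of x² - 52y² = 1.
  Expand √52 as a continued fraction. a₀ = ⌊√52⌋ = 7; iterate m_{k+1} = d_k·a_k − m_k, d_{k+1} = (52 − m_{k+1}²)/d_k, a_{k+1} = ⌊(a₀ + m_{k+1})/d_{k+1}⌋ (starting m₀ = 0, d₀ = 1), with convergents p_k = a_k·p_{k-1} + p_{k-2}, q_k = a_k·q_{k-1} + q_{k-2} (p₋₁ = 1, q₋₁ = 0):
  k = 0: a₀ = 7; p₀/q₀ = 7/1; p₀² − 52·q₀² = 49 − 52 = -3.
  k = 1: m = 7, d = 3, a = ⌊(7 + 7)/3⌋ = 4; p/q = (4·7 + 1)/(4·1 + 0) = 29/4; p² − 52·q² = 841 − 832 = 9.
  k = 2: m = 5, d = 9, a = ⌊(7 + 5)/9⌋ = 1; p/q = (1·29 + 7)/(1·4 + 1) = 36/5; p² − 52·q² = 1296 − 1300 = -4.
  k = 3: m = 4, d = 4, a = ⌊(7 + 4)/4⌋ = 2; p/q = (2·36 + 29)/(2·5 + 4) = 101/14; p² − 52·q² = 10201 − 10192 = 9.
  k = 4: m = 4, d = 9, a = ⌊(7 + 4)/9⌋ = 1; p/q = (1·101 + 36)/(1·14 + 5) = 137/19; p² − 52·q² = 18769 − 18772 = -3.
  k = 5: m = 5, d = 3, a = ⌊(7 + 5)/3⌋ = 4; p/q = (4·137 + 101)/(4·19 + 14) = 649/90; p² − 52·q² = 421201 − 421200 = 1.
  The first convergent with p² − 52·q² = 1 gives the fundamental solution (x₁, y₁) = (649, 90).
Step 2: Apply the recurrence (x_{n+1}, y_{n+1}) = (x₁x_n + 52y₁y_n, x₁y_n + y₁x_n) repeatedly.
  From (x_1, y_1) = (649, 90): x_2 = 649·649 + 52·90·90 = 842401; y_2 = 649·90 + 90·649 = 116820.
Step 3: Verify x_2² - 52·y_2² = 709639444801 - 709639444800 = 1 (should be 1). ✓

(x_1, y_1) = (649, 90); (x_2, y_2) = (842401, 116820).


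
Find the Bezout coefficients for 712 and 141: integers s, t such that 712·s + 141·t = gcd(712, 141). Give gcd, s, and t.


Euclidean algorithm on (712, 141) — divide until remainder is 0:
  712 = 5 · 141 + 7
  141 = 20 · 7 + 1
  7 = 7 · 1 + 0
gcd(712, 141) = 1.
Track Bezout coefficients alongside the remainders: start with r₀ = 712 = a·1 + b·0 (s = 1, t = 0) and r₁ = 141 = a·0 + b·1 (s = 0, t = 1); each new remainder r_{k+1} = r_{k-1} − q_k·r_k inherits s_{k+1} = s_{k-1} − q_k·s_k, t_{k+1} = t_{k-1} − q_k·t_k, so r_k = a·s_k + b·t_k at every step:
  q = 5: r = 7, s = 1 − 5·0 = 1, t = 0 − 5·1 = -5  (check: 712·1 + 141·(-5) = 7)
  q = 20: r = 1, s = 0 − 20·1 = -20, t = 1 − 20·(-5) = 101  (check: 712·(-20) + 141·101 = 1)
The row with r = 1 (the gcd) gives the Bezout coefficients s = -20, t = 101.
Result: 712 · (-20) + 141 · (101) = 1.

gcd(712, 141) = 1; s = -20, t = 101 (check: 712·(-20) + 141·101 = 1).


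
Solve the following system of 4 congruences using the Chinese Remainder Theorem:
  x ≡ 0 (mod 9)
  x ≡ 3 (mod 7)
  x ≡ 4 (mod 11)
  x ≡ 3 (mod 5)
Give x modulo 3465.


Product of moduli M = 9 · 7 · 11 · 5 = 3465.
Merge one congruence at a time:
  Start: x ≡ 0 (mod 9).
  Combine with x ≡ 3 (mod 7); new modulus lcm = 63.
    Write x = 0 + 9·t and substitute into x ≡ 3 (mod 7): 9·t ≡ 3 − 0 = 3 (mod 7).
    Reduce coefficients mod 7: 2·t ≡ 3 (mod 7).
    The inverse of 2 mod 7 is 4 (since 2·4 = 8 = 1·7 + 1), so t ≡ 4·3 = 12 ≡ 5 (mod 7).
    Then x = 0 + 9·5 = 45, valid modulo lcm(9, 7) = 63: x ≡ 45 (mod 63).
  Combine with x ≡ 4 (mod 11); new modulus lcm = 693.
    Write x = 45 + 63·t and substitute into x ≡ 4 (mod 11): 63·t ≡ 4 − 45 = -41 (mod 11).
    Reduce coefficients mod 11: 8·t ≡ 3 (mod 11).
    The inverse of 8 mod 11 is 7 (since 8·7 = 56 = 5·11 + 1), so t ≡ 7·3 = 21 ≡ 10 (mod 11).
    Then x = 45 + 63·10 = 675, valid modulo lcm(63, 11) = 693: x ≡ 675 (mod 693).
  Combine with x ≡ 3 (mod 5); new modulus lcm = 3465.
    Write x = 675 + 693·t and substitute into x ≡ 3 (mod 5): 693·t ≡ 3 − 675 = -672 (mod 5).
    Reduce coefficients mod 5: 3·t ≡ 3 (mod 5).
    The inverse of 3 mod 5 is 2 (since 3·2 = 6 = 1·5 + 1), so t ≡ 2·3 = 6 ≡ 1 (mod 5).
    Then x = 675 + 693·1 = 1368, valid modulo lcm(693, 5) = 3465: x ≡ 1368 (mod 3465).
Verify against each original: 1368 mod 9 = 0, 1368 mod 7 = 3, 1368 mod 11 = 4, 1368 mod 5 = 3.

x ≡ 1368 (mod 3465).


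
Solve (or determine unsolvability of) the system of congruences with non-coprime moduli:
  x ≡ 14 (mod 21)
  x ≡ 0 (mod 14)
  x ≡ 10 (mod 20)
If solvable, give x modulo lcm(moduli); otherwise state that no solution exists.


Moduli 21, 14, 20 are not pairwise coprime, so CRT works modulo lcm(m_i) when all pairwise compatibility conditions hold.
Pairwise compatibility: gcd(m_i, m_j) must divide a_i - a_j for every pair.
Merge one congruence at a time:
  Start: x ≡ 14 (mod 21).
  Combine with x ≡ 0 (mod 14): gcd(21, 14) = 7; 0 - 14 = -14, which IS divisible by 7, so compatible.
    Write x = 14 + 21·t and substitute into x ≡ 0 (mod 14): 21·t ≡ 0 − 14 = -14 (mod 14).
    Divide the congruence (and modulus) by g = 7: 3·t ≡ -2 (mod 2).
    Reduce coefficients mod 2: 1·t ≡ 0 (mod 2).
    So t ≡ 0 (mod 2).
    Then x = 14 + 21·0 = 14, valid modulo lcm(21, 14) = 42: x ≡ 14 (mod 42).
  Combine with x ≡ 10 (mod 20): gcd(42, 20) = 2; 10 - 14 = -4, which IS divisible by 2, so compatible.
    Write x = 14 + 42·t and substitute into x ≡ 10 (mod 20): 42·t ≡ 10 − 14 = -4 (mod 20).
    Divide the congruence (and modulus) by g = 2: 21·t ≡ -2 (mod 10).
    Reduce coefficients mod 10: 1·t ≡ 8 (mod 10).
    So t ≡ 8 (mod 10).
    Then x = 14 + 42·8 = 350, valid modulo lcm(42, 20) = 420: x ≡ 350 (mod 420).
Verify: 350 mod 21 = 14, 350 mod 14 = 0, 350 mod 20 = 10.

x ≡ 350 (mod 420).


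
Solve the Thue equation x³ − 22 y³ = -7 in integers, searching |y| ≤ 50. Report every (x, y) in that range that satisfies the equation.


The equation is x³ - 22y³ = -7. For fixed y, x³ = 22·y³ − 7, so a solution requires the RHS to be a perfect cube.
Strategy: iterate y from -50 to 50, compute RHS = 22·y³ − 7, and check whether it is a (positive or negative) perfect cube.
Check small values of y:
  y = 0: RHS = -7 is not a perfect cube.
  y = 1: RHS = 15 is not a perfect cube.
  y = -1: RHS = -29 is not a perfect cube.
  y = 2: RHS = 169 is not a perfect cube.
  y = -2: RHS = -183 is not a perfect cube.
  y = 3: RHS = 587 is not a perfect cube.
  y = -3: RHS = -601 is not a perfect cube.
Continuing the search up to |y| = 50 finds no solutions either.
No (x, y) in the scanned range satisfies the equation.

No integer solutions with |y| ≤ 50.


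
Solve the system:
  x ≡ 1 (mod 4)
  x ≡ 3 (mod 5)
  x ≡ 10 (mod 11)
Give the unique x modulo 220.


Moduli 4, 5, 11 are pairwise coprime; by CRT there is a unique solution modulo M = 4 · 5 · 11 = 220.
Solve pairwise, accumulating the modulus:
  Start with x ≡ 1 (mod 4).
  Combine with x ≡ 3 (mod 5): since gcd(4, 5) = 1, we get a unique residue mod 20.
    Write x = 1 + 4·t and substitute into x ≡ 3 (mod 5): 4·t ≡ 3 − 1 = 2 (mod 5).
    The inverse of 4 mod 5 is 4 (since 4·4 = 16 = 3·5 + 1), so t ≡ 4·2 = 8 ≡ 3 (mod 5).
    Then x = 1 + 4·3 = 13, valid modulo lcm(4, 5) = 20: x ≡ 13 (mod 20).
  Combine with x ≡ 10 (mod 11): since gcd(20, 11) = 1, we get a unique residue mod 220.
    Write x = 13 + 20·t and substitute into x ≡ 10 (mod 11): 20·t ≡ 10 − 13 = -3 (mod 11).
    Reduce coefficients mod 11: 9·t ≡ 8 (mod 11).
    The inverse of 9 mod 11 is 5 (since 9·5 = 45 = 4·11 + 1), so t ≡ 5·8 = 40 ≡ 7 (mod 11).
    Then x = 13 + 20·7 = 153, valid modulo lcm(20, 11) = 220: x ≡ 153 (mod 220).
Verify: 153 mod 4 = 1 ✓, 153 mod 5 = 3 ✓, 153 mod 11 = 10 ✓.

x ≡ 153 (mod 220).


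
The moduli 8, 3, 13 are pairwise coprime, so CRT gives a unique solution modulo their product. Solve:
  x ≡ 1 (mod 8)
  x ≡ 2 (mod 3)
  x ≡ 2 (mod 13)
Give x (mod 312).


Moduli 8, 3, 13 are pairwise coprime; by CRT there is a unique solution modulo M = 8 · 3 · 13 = 312.
Solve pairwise, accumulating the modulus:
  Start with x ≡ 1 (mod 8).
  Combine with x ≡ 2 (mod 3): since gcd(8, 3) = 1, we get a unique residue mod 24.
    Write x = 1 + 8·t and substitute into x ≡ 2 (mod 3): 8·t ≡ 2 − 1 = 1 (mod 3).
    Reduce coefficients mod 3: 2·t ≡ 1 (mod 3).
    The inverse of 2 mod 3 is 2 (since 2·2 = 4 = 1·3 + 1), so t ≡ 2·1 = 2 ≡ 2 (mod 3).
    Then x = 1 + 8·2 = 17, valid modulo lcm(8, 3) = 24: x ≡ 17 (mod 24).
  Combine with x ≡ 2 (mod 13): since gcd(24, 13) = 1, we get a unique residue mod 312.
    Write x = 17 + 24·t and substitute into x ≡ 2 (mod 13): 24·t ≡ 2 − 17 = -15 (mod 13).
    Reduce coefficients mod 13: 11·t ≡ 11 (mod 13).
    The inverse of 11 mod 13 is 6 (since 11·6 = 66 = 5·13 + 1), so t ≡ 6·11 = 66 ≡ 1 (mod 13).
    Then x = 17 + 24·1 = 41, valid modulo lcm(24, 13) = 312: x ≡ 41 (mod 312).
Verify: 41 mod 8 = 1 ✓, 41 mod 3 = 2 ✓, 41 mod 13 = 2 ✓.

x ≡ 41 (mod 312).


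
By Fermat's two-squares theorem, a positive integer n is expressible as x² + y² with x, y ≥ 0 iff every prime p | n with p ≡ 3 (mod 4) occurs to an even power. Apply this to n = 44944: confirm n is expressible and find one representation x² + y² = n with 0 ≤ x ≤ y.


Step 1: Factor n = 44944 = 2^4 · 53^2.
Step 2: Check the mod-4 condition on each prime factor: 2 = 2 (special); 53 ≡ 1 (mod 4), exponent 2.
All primes ≡ 3 (mod 4) appear to even exponent (or don't appear), so by the two-squares theorem n IS expressible as a sum of two squares.
Step 3: Build a representation. Group n = k² · m with k = 4 and m = 53 · 53 = 2809 (a product of primes ≡ 1 (mod 4)); a representation of m scales to one of n via (k·x)² + (k·y)² = k²(x² + y²). Each prime p ≡ 1 (mod 4) is itself a sum of two squares; find a² by testing p − a² for a perfect square:
  53: 53 − 1² = 52, 53 − 2² = 49 = 7² ⇒ 53 = 2² + 7².
  Combine using the Brahmagupta–Fibonacci identity (a² + b²)(c² + d²) = (ac − bd)² + (ad + bc)² = (ac + bd)² + (ad − bc)²:
  53 · 53 = 2809: from (2² + 7²)(2² + 7²), take (2·2 − 7·7, 2·7 + 7·2) = (4 − 49, 14 + 14) = (-45, 28); dropping signs (only squares matter) gives (45, 28); check 45² + 28² = 2025 + 784 = 2809 ✓.
  Scale by k = 4: (4·45, 4·28) = (180, 112).
Step 4: Order so x ≤ y and verify: 112² + 180² = 12544 + 32400 = 44944 = n. ✓

n = 44944 = 112² + 180² (one valid representation with x ≤ y).


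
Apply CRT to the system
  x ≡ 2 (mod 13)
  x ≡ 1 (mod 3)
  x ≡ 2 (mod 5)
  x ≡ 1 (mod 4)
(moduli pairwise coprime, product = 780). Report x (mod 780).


Product of moduli M = 13 · 3 · 5 · 4 = 780.
Merge one congruence at a time:
  Start: x ≡ 2 (mod 13).
  Combine with x ≡ 1 (mod 3); new modulus lcm = 39.
    Write x = 2 + 13·t and substitute into x ≡ 1 (mod 3): 13·t ≡ 1 − 2 = -1 (mod 3).
    Reduce coefficients mod 3: 1·t ≡ 2 (mod 3).
    So t ≡ 2 (mod 3).
    Then x = 2 + 13·2 = 28, valid modulo lcm(13, 3) = 39: x ≡ 28 (mod 39).
  Combine with x ≡ 2 (mod 5); new modulus lcm = 195.
    Write x = 28 + 39·t and substitute into x ≡ 2 (mod 5): 39·t ≡ 2 − 28 = -26 (mod 5).
    Reduce coefficients mod 5: 4·t ≡ 4 (mod 5).
    The inverse of 4 mod 5 is 4 (since 4·4 = 16 = 3·5 + 1), so t ≡ 4·4 = 16 ≡ 1 (mod 5).
    Then x = 28 + 39·1 = 67, valid modulo lcm(39, 5) = 195: x ≡ 67 (mod 195).
  Combine with x ≡ 1 (mod 4); new modulus lcm = 780.
    Write x = 67 + 195·t and substitute into x ≡ 1 (mod 4): 195·t ≡ 1 − 67 = -66 (mod 4).
    Reduce coefficients mod 4: 3·t ≡ 2 (mod 4).
    The inverse of 3 mod 4 is 3 (since 3·3 = 9 = 2·4 + 1), so t ≡ 3·2 = 6 ≡ 2 (mod 4).
    Then x = 67 + 195·2 = 457, valid modulo lcm(195, 4) = 780: x ≡ 457 (mod 780).
Verify against each original: 457 mod 13 = 2, 457 mod 3 = 1, 457 mod 5 = 2, 457 mod 4 = 1.

x ≡ 457 (mod 780).


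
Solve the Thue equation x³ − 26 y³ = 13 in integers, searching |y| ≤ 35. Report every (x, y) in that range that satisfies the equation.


The equation is x³ - 26y³ = 13. For fixed y, x³ = 26·y³ + 13, so a solution requires the RHS to be a perfect cube.
Strategy: iterate y from -35 to 35, compute RHS = 26·y³ + 13, and check whether it is a (positive or negative) perfect cube.
Check small values of y:
  y = 0: RHS = 13 is not a perfect cube.
  y = 1: RHS = 39 is not a perfect cube.
  y = -1: RHS = -13 is not a perfect cube.
  y = 2: RHS = 221 is not a perfect cube.
  y = -2: RHS = -195 is not a perfect cube.
  y = 3: RHS = 715 is not a perfect cube.
  y = -3: RHS = -689 is not a perfect cube.
Continuing the search up to |y| = 35 finds no solutions either.
No (x, y) in the scanned range satisfies the equation.

No integer solutions with |y| ≤ 35.


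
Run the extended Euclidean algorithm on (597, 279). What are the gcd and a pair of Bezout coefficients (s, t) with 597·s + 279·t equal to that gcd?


Euclidean algorithm on (597, 279) — divide until remainder is 0:
  597 = 2 · 279 + 39
  279 = 7 · 39 + 6
  39 = 6 · 6 + 3
  6 = 2 · 3 + 0
gcd(597, 279) = 3.
Track Bezout coefficients alongside the remainders: start with r₀ = 597 = a·1 + b·0 (s = 1, t = 0) and r₁ = 279 = a·0 + b·1 (s = 0, t = 1); each new remainder r_{k+1} = r_{k-1} − q_k·r_k inherits s_{k+1} = s_{k-1} − q_k·s_k, t_{k+1} = t_{k-1} − q_k·t_k, so r_k = a·s_k + b·t_k at every step:
  q = 2: r = 39, s = 1 − 2·0 = 1, t = 0 − 2·1 = -2  (check: 597·1 + 279·(-2) = 39)
  q = 7: r = 6, s = 0 − 7·1 = -7, t = 1 − 7·(-2) = 15  (check: 597·(-7) + 279·15 = 6)
  q = 6: r = 3, s = 1 − 6·(-7) = 43, t = -2 − 6·15 = -92  (check: 597·43 + 279·(-92) = 3)
The row with r = 3 (the gcd) gives the Bezout coefficients s = 43, t = -92.
Result: 597 · (43) + 279 · (-92) = 3.

gcd(597, 279) = 3; s = 43, t = -92 (check: 597·43 + 279·(-92) = 3).
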